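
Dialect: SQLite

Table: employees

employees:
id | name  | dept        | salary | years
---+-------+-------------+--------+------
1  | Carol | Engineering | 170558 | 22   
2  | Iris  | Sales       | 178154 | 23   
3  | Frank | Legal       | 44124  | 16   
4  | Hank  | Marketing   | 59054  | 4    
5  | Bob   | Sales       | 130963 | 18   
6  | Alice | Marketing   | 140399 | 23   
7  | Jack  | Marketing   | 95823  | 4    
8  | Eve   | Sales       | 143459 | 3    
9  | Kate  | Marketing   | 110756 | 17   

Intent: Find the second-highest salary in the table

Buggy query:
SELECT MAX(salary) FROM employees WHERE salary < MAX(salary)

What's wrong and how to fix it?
Bug: MAX(salary) on the right of the comparison is an aggregate-in-WHERE error

Fix: Compute the overall MAX in a subquery, then take MAX of rows below it

Corrected query:
SELECT MAX(salary) FROM employees WHERE salary < (SELECT MAX(salary) FROM employees)

Result:
MAX(salary)
-----------
170558     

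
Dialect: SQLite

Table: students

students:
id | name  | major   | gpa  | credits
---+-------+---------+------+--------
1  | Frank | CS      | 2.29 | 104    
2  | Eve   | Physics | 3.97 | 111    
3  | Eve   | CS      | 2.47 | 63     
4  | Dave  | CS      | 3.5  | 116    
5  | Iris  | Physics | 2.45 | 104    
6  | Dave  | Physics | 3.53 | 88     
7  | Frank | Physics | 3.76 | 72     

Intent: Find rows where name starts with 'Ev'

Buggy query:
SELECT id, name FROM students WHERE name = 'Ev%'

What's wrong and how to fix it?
Bug: '=' compares the literal string including the % character; pattern matching needs LIKE

Fix: Replace '=' with LIKE so 'Ev%' is treated as a pattern

Corrected query:
SELECT id, name FROM students WHERE name LIKE 'Ev%'

Result:
id | name
---+-----
2  | Eve 
3  | Eve 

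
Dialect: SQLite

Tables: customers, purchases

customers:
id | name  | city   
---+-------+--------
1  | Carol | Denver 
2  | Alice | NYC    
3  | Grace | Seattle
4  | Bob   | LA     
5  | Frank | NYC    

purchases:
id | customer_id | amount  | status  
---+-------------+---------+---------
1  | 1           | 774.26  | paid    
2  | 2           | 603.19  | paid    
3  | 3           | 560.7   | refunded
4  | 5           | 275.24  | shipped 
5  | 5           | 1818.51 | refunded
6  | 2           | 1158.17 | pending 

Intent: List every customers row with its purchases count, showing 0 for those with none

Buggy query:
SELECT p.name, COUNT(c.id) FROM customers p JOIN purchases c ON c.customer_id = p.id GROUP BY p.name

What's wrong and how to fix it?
Bug: INNER JOIN drops customers rows that have no matching purchases rows

Fix: Use LEFT JOIN so parents without children still appear (COUNT(c.id) gives 0)

Corrected query:
SELECT p.name, COUNT(c.id) FROM customers p LEFT JOIN purchases c ON c.customer_id = p.id GROUP BY p.name

Result:
name  | COUNT(c.id)
------+------------
Alice | 2          
Bob   | 0          
Carol | 1          
Frank | 2          
Grace | 1          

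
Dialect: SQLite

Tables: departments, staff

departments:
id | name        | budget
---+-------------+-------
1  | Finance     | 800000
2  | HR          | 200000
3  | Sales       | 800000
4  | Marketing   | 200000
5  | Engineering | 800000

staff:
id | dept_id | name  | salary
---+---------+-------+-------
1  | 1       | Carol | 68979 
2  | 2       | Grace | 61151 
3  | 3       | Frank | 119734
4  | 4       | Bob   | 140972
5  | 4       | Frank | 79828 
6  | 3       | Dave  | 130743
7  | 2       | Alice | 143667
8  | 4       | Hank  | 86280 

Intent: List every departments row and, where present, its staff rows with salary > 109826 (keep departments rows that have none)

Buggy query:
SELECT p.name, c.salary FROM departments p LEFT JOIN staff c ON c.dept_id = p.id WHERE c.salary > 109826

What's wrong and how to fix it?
Bug: Filtering c.salary in WHERE discards the NULL rows produced by LEFT JOIN, turning it into an inner join

Fix: Move the right-table condition into the ON clause so unmatched parents are kept

Corrected query:
SELECT p.name, c.salary FROM departments p LEFT JOIN staff c ON c.dept_id = p.id AND c.salary > 109826

Result:
name        | salary
------------+-------
Finance     | NULL  
HR          | 143667
Sales       | 119734
Sales       | 130743
Marketing   | 140972
Engineering | NULL  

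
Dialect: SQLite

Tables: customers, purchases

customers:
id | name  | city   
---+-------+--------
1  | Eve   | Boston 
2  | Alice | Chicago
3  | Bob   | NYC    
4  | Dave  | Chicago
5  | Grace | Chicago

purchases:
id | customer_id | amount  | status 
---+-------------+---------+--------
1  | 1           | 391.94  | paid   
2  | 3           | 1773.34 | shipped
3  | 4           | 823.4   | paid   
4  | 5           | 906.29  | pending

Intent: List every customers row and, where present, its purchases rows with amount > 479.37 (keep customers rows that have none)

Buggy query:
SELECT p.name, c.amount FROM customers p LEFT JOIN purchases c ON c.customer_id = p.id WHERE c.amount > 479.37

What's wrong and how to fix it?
Bug: A WHERE condition on the right-hand table after LEFT JOIN drops unmatched parents

Fix: Put 'c.amount > 479.37' in the JOIN's ON clause instead of WHERE

Corrected query:
SELECT p.name, c.amount FROM customers p LEFT JOIN purchases c ON c.customer_id = p.id AND c.amount > 479.37

Result:
name  | amount 
------+--------
Eve   | NULL   
Alice | NULL   
Bob   | 1773.34
Dave  | 823.4  
Grace | 906.29 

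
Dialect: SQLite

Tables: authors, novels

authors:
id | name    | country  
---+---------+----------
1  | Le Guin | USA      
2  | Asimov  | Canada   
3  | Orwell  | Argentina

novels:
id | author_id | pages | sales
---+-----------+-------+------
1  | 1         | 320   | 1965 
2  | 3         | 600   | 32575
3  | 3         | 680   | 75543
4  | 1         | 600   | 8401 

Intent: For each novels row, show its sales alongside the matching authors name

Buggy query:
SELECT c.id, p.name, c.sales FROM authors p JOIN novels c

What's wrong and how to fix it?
Bug: JOIN with no ON clause produces a cartesian product; every novels row pairs with every authors row

Fix: Specify the join condition linking the foreign key to the parent id

Corrected query:
SELECT c.id, p.name, c.sales FROM authors p JOIN novels c ON c.author_id = p.id

Result:
id | name    | sales
---+---------+------
1  | Le Guin | 1965 
2  | Orwell  | 32575
3  | Orwell  | 75543
4  | Le Guin | 8401 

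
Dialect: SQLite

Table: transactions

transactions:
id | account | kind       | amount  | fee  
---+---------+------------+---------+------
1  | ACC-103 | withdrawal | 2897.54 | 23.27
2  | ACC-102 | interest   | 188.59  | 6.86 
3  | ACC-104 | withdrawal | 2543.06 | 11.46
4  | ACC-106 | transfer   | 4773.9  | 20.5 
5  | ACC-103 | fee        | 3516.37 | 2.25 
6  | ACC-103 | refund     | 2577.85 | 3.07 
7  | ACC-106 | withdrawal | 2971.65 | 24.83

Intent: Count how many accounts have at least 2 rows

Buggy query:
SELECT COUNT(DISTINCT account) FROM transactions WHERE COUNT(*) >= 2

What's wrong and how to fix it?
Bug: WHERE filters individual rows, not groups, so a group-level COUNT is invalid there

Fix: Group first with HAVING COUNT(*) >= 2, then COUNT the resulting groups

Corrected query:
SELECT COUNT(*) FROM (SELECT account FROM transactions GROUP BY account HAVING COUNT(*) >= 2)

Result:
COUNT(*)
--------
2       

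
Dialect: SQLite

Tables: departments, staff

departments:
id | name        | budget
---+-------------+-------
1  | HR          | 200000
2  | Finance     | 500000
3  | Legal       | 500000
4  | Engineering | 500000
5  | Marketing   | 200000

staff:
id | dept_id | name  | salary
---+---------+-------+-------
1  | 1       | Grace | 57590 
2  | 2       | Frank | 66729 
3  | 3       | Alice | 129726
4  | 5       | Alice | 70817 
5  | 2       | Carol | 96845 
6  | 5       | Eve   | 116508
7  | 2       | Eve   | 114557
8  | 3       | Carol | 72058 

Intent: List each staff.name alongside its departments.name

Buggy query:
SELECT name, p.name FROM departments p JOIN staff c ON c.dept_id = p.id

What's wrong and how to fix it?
Bug: 'name' exists in both joined tables, so the database can't tell which one is meant

Fix: Qualify the column with its table alias (c.name)

Corrected query:
SELECT c.name, p.name FROM departments p JOIN staff c ON c.dept_id = p.id

Result:
name  | name     
------+----------
Grace | HR       
Frank | Finance  
Alice | Legal    
Alice | Marketing
Carol | Finance  
Eve   | Marketing
Eve   | Finance  
Carol | Legal    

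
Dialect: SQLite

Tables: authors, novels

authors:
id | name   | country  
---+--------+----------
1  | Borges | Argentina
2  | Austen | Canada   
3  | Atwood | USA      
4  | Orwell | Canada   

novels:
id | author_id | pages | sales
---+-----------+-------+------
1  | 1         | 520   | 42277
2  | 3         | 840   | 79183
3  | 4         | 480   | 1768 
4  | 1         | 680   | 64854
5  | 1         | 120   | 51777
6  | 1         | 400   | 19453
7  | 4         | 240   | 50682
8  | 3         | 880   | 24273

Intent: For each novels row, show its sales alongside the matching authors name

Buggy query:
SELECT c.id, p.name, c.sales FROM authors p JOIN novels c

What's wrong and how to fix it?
Bug: JOIN with no ON clause produces a cartesian product; every novels row pairs with every authors row

Fix: Specify the join condition linking the foreign key to the parent id

Corrected query:
SELECT c.id, p.name, c.sales FROM authors p JOIN novels c ON c.author_id = p.id

Result:
id | name   | sales
---+--------+------
1  | Borges | 42277
2  | Atwood | 79183
3  | Orwell | 1768 
4  | Borges | 64854
5  | Borges | 51777
6  | Borges | 19453
7  | Orwell | 50682
8  | Atwood | 24273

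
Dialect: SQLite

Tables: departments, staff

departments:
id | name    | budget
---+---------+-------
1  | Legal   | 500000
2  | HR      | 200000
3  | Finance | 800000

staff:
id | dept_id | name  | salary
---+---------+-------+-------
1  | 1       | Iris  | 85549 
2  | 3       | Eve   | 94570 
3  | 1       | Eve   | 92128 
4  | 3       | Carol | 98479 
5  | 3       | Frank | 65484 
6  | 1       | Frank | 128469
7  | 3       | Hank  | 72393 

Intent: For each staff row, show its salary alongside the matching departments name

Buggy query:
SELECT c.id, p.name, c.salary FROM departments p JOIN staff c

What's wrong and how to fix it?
Bug: Missing join condition: each staff row is matched to all departments rows instead of just its own

Fix: Specify the join condition linking the foreign key to the parent id

Corrected query:
SELECT c.id, p.name, c.salary FROM departments p JOIN staff c ON c.dept_id = p.id

Result:
id | name    | salary
---+---------+-------
1  | Legal   | 85549 
2  | Finance | 94570 
3  | Legal   | 92128 
4  | Finance | 98479 
5  | Finance | 65484 
6  | Legal   | 128469
7  | Finance | 72393 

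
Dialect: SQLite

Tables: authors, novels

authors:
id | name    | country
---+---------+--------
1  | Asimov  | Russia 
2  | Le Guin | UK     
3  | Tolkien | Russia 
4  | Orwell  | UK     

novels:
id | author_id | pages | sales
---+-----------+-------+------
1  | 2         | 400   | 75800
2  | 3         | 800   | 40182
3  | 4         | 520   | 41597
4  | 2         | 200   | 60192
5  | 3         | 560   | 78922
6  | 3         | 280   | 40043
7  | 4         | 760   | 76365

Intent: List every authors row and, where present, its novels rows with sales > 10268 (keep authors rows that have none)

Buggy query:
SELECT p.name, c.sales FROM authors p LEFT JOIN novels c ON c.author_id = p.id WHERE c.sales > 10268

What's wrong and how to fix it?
Bug: A WHERE condition on the right-hand table after LEFT JOIN drops unmatched parents

Fix: Move the right-table condition into the ON clause so unmatched parents are kept

Corrected query:
SELECT p.name, c.sales FROM authors p LEFT JOIN novels c ON c.author_id = p.id AND c.sales > 10268

Result:
name    | sales
--------+------
Asimov  | NULL 
Le Guin | 60192
Le Guin | 75800
Tolkien | 40043
Tolkien | 40182
Tolkien | 78922
Orwell  | 41597
Orwell  | 76365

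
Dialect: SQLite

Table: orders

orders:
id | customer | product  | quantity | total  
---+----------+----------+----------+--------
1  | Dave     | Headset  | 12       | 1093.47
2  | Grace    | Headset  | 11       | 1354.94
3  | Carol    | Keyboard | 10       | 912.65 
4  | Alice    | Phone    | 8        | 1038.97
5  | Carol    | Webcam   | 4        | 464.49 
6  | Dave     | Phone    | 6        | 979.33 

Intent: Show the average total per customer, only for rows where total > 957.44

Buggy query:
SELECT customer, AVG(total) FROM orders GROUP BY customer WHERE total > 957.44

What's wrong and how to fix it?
Bug: WHERE cannot follow GROUP BY

Fix: Place WHERE between FROM and GROUP BY

Corrected query:
SELECT customer, AVG(total) FROM orders WHERE total > 957.44 GROUP BY customer

Result:
customer | AVG(total)
---------+-----------
Alice    | 1038.97   
Dave     | 1036.4    
Grace    | 1354.94   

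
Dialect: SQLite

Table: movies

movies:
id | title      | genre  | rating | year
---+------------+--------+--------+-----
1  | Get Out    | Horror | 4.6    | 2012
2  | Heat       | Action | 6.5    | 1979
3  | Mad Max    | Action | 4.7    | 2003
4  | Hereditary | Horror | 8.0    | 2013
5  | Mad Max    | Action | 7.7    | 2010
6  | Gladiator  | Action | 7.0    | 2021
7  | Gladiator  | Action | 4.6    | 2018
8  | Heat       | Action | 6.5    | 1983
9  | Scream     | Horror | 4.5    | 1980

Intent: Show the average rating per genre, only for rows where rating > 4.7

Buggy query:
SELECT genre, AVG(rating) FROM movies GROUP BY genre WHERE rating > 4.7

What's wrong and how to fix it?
Bug: Row-level WHERE must come before GROUP BY in the clause order

Fix: Move the WHERE clause before GROUP BY

Corrected query:
SELECT genre, AVG(rating) FROM movies WHERE rating > 4.7 GROUP BY genre

Result:
genre  | AVG(rating)
-------+------------
Action | 6.925      
Horror | 8          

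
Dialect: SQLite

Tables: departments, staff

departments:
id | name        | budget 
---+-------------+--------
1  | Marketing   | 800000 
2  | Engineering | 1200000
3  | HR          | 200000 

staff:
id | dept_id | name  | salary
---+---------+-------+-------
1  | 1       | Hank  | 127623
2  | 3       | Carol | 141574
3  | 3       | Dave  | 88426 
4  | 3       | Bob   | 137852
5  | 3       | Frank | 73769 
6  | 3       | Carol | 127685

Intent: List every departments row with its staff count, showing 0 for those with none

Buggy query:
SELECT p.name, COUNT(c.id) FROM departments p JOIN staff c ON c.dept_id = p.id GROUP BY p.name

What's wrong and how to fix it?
Bug: INNER JOIN drops departments rows that have no matching staff rows

Fix: Use LEFT JOIN so parents without children still appear (COUNT(c.id) gives 0)

Corrected query:
SELECT p.name, COUNT(c.id) FROM departments p LEFT JOIN staff c ON c.dept_id = p.id GROUP BY p.name

Result:
name        | COUNT(c.id)
------------+------------
Engineering | 0          
HR          | 5          
Marketing   | 1          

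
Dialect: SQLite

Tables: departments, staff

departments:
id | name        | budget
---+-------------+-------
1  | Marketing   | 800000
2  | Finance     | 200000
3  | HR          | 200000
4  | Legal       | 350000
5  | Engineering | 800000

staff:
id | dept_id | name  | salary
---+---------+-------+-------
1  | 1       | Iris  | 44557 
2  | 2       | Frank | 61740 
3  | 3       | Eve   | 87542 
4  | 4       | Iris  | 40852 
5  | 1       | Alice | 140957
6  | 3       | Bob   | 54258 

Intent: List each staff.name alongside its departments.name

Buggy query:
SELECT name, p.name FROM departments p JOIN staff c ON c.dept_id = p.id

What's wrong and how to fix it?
Bug: Both tables have a 'name' column; the unqualified reference is ambiguous

Fix: Qualify the column with its table alias (c.name)

Corrected query:
SELECT c.name, p.name FROM departments p JOIN staff c ON c.dept_id = p.id

Result:
name  | name     
------+----------
Iris  | Marketing
Frank | Finance  
Eve   | HR       
Iris  | Legal    
Alice | Marketing
Bob   | HR       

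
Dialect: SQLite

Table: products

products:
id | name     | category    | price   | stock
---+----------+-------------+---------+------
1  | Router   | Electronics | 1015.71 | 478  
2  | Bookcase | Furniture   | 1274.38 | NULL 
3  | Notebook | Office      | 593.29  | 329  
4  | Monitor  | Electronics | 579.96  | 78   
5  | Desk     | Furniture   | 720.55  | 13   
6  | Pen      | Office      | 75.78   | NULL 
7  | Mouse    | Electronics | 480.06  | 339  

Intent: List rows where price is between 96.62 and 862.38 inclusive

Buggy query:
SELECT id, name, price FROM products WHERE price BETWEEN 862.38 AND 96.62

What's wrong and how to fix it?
Bug: The bounds are reversed; BETWEEN a AND b requires a <= b to match anything

Fix: Swap the bounds so the smaller value comes first

Corrected query:
SELECT id, name, price FROM products WHERE price BETWEEN 96.62 AND 862.38

Result:
id | name     | price 
---+----------+-------
3  | Notebook | 593.29
4  | Monitor  | 579.96
5  | Desk     | 720.55
7  | Mouse    | 480.06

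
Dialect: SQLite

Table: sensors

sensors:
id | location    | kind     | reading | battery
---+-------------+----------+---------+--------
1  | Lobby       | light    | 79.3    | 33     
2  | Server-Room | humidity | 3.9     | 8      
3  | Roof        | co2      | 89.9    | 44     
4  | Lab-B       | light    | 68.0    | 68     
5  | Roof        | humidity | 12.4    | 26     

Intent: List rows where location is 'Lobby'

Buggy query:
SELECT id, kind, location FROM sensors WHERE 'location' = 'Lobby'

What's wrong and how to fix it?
Bug: 'location' in single quotes is a string literal, not the column; the comparison is literal-vs-literal and never true

Fix: Reference the column as location without single quotes

Corrected query:
SELECT id, kind, location FROM sensors WHERE location = 'Lobby'

Result:
id | kind  | location
---+-------+---------
1  | light | Lobby   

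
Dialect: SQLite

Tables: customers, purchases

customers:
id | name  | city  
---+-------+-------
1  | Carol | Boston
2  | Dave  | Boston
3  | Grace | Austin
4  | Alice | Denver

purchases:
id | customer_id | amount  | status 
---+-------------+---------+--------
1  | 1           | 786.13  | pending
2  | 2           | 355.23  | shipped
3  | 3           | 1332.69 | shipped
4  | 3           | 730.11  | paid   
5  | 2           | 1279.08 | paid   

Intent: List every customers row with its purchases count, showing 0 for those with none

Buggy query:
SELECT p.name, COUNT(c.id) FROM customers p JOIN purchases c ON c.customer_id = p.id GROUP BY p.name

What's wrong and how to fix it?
Bug: INNER JOIN drops customers rows that have no matching purchases rows

Fix: Switch to LEFT JOIN to retain unmatched parent rows

Corrected query:
SELECT p.name, COUNT(c.id) FROM customers p LEFT JOIN purchases c ON c.customer_id = p.id GROUP BY p.name

Result:
name  | COUNT(c.id)
------+------------
Alice | 0          
Carol | 1          
Dave  | 2          
Grace | 2          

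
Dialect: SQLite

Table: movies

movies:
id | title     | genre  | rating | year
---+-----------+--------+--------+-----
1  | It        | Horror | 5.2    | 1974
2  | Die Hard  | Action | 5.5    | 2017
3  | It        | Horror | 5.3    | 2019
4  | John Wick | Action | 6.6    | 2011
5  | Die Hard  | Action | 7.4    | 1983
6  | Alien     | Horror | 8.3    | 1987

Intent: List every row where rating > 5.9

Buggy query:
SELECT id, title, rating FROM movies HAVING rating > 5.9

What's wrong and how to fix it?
Bug: HAVING filters the output of aggregation, but this query has no GROUP BY and no aggregate functions, so SQLite rejects it (HAVING clause on a non-aggregate query); the condition here is per row

Fix: Replace HAVING with WHERE since the condition applies to individual rows

Corrected query:
SELECT id, title, rating FROM movies WHERE rating > 5.9

Result:
id | title     | rating
---+-----------+-------
4  | John Wick | 6.6   
5  | Die Hard  | 7.4   
6  | Alien     | 8.3   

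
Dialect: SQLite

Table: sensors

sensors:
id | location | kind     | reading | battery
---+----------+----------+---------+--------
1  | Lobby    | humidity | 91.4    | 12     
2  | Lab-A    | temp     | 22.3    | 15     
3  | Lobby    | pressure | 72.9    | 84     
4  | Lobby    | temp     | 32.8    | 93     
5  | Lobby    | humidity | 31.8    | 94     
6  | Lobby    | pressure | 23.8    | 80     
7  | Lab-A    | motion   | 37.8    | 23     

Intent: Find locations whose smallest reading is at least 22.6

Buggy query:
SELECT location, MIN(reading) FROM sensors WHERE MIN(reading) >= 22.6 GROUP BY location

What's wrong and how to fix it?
Bug: MIN() in WHERE is a misuse of aggregate

Fix: Replace WHERE with HAVING after the GROUP BY

Corrected query:
SELECT location, MIN(reading) FROM sensors GROUP BY location HAVING MIN(reading) >= 22.6

Result:
location | MIN(reading)
---------+-------------
Lobby    | 23.8        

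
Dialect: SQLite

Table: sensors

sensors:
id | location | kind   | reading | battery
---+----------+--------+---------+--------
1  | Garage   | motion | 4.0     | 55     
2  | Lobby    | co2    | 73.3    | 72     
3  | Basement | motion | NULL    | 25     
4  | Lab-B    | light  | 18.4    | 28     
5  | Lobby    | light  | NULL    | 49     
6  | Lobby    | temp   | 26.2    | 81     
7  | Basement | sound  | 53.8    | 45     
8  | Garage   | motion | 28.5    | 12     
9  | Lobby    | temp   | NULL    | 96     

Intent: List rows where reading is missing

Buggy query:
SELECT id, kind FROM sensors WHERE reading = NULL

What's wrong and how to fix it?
Bug: '= NULL' is always unknown in SQL three-valued logic, so no rows match

Fix: Replace '= NULL' with 'IS NULL'

Corrected query:
SELECT id, kind FROM sensors WHERE reading IS NULL

Result:
id | kind  
---+-------
3  | motion
5  | light 
9  | temp  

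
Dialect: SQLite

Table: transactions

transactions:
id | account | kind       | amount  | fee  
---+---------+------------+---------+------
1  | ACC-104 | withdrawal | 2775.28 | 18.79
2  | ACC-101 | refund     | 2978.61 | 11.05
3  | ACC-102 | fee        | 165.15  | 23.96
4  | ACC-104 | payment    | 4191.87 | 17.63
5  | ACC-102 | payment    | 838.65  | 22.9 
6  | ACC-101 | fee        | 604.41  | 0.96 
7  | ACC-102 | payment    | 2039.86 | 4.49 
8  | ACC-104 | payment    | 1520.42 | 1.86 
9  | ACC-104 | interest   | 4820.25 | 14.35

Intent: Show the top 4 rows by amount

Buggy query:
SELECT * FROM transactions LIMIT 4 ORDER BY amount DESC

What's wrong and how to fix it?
Bug: LIMIT must come after ORDER BY

Fix: Sort with ORDER BY, then apply LIMIT

Corrected query:
SELECT * FROM transactions ORDER BY amount DESC LIMIT 4

Result:
id | account | kind       | amount  | fee  
---+---------+------------+---------+------
9  | ACC-104 | interest   | 4820.25 | 14.35
4  | ACC-104 | payment    | 4191.87 | 17.63
2  | ACC-101 | refund     | 2978.61 | 11.05
1  | ACC-104 | withdrawal | 2775.28 | 18.79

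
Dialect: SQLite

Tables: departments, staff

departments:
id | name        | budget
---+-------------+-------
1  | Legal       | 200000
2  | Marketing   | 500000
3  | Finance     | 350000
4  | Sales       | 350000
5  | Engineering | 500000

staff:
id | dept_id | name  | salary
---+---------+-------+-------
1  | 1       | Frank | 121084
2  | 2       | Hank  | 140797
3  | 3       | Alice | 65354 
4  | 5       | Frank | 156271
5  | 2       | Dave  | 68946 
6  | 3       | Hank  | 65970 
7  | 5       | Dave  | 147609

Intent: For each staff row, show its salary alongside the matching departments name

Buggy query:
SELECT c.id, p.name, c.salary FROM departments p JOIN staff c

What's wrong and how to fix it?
Bug: JOIN with no ON clause produces a cartesian product; every staff row pairs with every departments row

Fix: Add ON c.dept_id = p.id to the JOIN

Corrected query:
SELECT c.id, p.name, c.salary FROM departments p JOIN staff c ON c.dept_id = p.id

Result:
id | name        | salary
---+-------------+-------
1  | Legal       | 121084
2  | Marketing   | 140797
3  | Finance     | 65354 
4  | Engineering | 156271
5  | Marketing   | 68946 
6  | Finance     | 65970 
7  | Engineering | 147609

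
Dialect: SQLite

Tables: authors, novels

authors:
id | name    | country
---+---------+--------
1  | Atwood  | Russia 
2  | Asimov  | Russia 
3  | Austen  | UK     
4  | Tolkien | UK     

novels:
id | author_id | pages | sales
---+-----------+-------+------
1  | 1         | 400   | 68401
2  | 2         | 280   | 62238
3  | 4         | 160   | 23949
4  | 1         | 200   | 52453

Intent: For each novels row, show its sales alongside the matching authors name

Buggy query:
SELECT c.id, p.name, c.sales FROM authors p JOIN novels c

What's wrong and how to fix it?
Bug: Missing join condition: each novels row is matched to all authors rows instead of just its own

Fix: Add ON c.author_id = p.id to the JOIN

Corrected query:
SELECT c.id, p.name, c.sales FROM authors p JOIN novels c ON c.author_id = p.id

Result:
id | name    | sales
---+---------+------
1  | Atwood  | 68401
2  | Asimov  | 62238
3  | Tolkien | 23949
4  | Atwood  | 52453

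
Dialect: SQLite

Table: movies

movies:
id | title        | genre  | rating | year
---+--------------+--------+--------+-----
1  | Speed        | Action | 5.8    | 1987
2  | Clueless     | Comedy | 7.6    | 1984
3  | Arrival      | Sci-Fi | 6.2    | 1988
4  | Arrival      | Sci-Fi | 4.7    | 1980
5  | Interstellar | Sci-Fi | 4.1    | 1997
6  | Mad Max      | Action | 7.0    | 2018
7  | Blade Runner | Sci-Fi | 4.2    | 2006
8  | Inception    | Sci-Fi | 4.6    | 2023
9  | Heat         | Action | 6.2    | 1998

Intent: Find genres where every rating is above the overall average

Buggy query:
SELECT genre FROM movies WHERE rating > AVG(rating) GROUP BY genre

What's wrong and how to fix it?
Bug: WHERE evaluates per row before aggregation, so AVG() is unavailable

Fix: Compute the overall average in a scalar subquery and compare each group's MIN against it in HAVING

Corrected query:
SELECT genre FROM movies GROUP BY genre HAVING MIN(rating) > (SELECT AVG(rating) FROM movies)

Result:
genre 
------
Action
Comedy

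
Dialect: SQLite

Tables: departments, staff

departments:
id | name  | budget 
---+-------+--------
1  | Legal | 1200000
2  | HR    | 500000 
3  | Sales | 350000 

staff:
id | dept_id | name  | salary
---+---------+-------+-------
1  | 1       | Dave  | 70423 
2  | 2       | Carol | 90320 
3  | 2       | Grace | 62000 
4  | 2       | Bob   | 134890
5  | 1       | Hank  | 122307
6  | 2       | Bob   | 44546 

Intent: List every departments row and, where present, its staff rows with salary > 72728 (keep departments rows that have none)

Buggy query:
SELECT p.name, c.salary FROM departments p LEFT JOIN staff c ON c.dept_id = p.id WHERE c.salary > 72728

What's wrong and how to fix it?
Bug: A WHERE condition on the right-hand table after LEFT JOIN drops unmatched parents

Fix: Put 'c.salary > 72728' in the JOIN's ON clause instead of WHERE

Corrected query:
SELECT p.name, c.salary FROM departments p LEFT JOIN staff c ON c.dept_id = p.id AND c.salary > 72728

Result:
name  | salary
------+-------
Legal | 122307
HR    | 90320 
HR    | 134890
Sales | NULL  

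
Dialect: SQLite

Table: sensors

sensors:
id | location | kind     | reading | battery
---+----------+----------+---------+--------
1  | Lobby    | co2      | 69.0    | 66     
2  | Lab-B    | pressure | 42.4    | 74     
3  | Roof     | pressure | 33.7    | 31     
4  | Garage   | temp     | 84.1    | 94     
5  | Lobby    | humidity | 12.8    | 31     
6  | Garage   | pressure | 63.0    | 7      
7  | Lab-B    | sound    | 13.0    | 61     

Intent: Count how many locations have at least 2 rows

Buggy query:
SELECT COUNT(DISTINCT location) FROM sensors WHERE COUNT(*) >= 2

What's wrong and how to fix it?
Bug: WHERE filters individual rows, not groups, so a group-level COUNT is invalid there

Fix: Group first with HAVING COUNT(*) >= 2, then COUNT the resulting groups

Corrected query:
SELECT COUNT(*) FROM (SELECT location FROM sensors GROUP BY location HAVING COUNT(*) >= 2)

Result:
COUNT(*)
--------
3       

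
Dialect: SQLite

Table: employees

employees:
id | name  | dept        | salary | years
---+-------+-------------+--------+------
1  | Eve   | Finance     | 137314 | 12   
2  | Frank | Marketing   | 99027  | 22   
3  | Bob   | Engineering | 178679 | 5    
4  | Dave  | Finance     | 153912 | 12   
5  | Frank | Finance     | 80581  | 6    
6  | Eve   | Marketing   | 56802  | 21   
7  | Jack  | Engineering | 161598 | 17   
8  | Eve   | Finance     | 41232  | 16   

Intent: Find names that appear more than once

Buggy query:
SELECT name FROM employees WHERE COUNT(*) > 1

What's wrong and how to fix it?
Bug: COUNT(*) is an aggregate and cannot be used in WHERE

Fix: GROUP BY name, then filter groups with HAVING COUNT(*) > 1

Corrected query:
SELECT name FROM employees GROUP BY name HAVING COUNT(*) > 1

Result:
name 
-----
Eve  
Frank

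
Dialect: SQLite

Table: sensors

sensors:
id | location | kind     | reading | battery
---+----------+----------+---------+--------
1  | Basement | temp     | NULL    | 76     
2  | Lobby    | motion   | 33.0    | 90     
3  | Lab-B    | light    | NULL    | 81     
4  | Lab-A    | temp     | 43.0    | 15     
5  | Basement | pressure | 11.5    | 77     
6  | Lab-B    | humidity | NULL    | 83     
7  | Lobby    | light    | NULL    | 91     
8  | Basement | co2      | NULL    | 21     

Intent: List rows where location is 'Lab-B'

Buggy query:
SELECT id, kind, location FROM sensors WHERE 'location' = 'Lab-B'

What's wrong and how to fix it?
Bug: 'location' in single quotes is a string literal, not the column; the comparison is literal-vs-literal and never true

Fix: Remove the quotes around the column name (or use double quotes for an identifier)

Corrected query:
SELECT id, kind, location FROM sensors WHERE location = 'Lab-B'

Result:
id | kind     | location
---+----------+---------
3  | light    | Lab-B   
6  | humidity | Lab-B   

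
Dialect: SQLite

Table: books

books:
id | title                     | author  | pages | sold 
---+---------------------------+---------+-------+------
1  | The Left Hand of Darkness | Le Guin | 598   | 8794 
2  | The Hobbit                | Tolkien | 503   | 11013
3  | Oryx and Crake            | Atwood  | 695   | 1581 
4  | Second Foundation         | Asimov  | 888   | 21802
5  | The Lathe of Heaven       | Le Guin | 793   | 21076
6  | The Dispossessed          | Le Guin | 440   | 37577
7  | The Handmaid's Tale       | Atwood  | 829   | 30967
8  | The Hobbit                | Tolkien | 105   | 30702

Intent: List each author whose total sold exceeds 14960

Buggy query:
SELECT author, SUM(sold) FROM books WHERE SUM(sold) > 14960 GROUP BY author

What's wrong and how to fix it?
Bug: Aggregate functions cannot appear in a WHERE clause

Fix: Use HAVING (which filters groups after aggregation) instead of WHERE

Corrected query:
SELECT author, SUM(sold) FROM books GROUP BY author HAVING SUM(sold) > 14960

Result:
author  | SUM(sold)
--------+----------
Asimov  | 21802    
Atwood  | 32548    
Le Guin | 67447    
Tolkien | 41715    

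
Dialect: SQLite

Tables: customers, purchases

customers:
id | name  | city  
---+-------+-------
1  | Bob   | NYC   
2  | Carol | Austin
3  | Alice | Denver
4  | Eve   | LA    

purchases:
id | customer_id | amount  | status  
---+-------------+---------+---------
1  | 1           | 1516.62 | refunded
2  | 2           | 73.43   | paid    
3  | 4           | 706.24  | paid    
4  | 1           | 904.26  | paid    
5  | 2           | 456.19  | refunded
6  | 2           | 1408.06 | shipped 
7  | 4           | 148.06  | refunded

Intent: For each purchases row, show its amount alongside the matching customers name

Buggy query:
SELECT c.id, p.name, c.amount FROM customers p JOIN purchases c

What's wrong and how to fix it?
Bug: Missing join condition: each purchases row is matched to all customers rows instead of just its own

Fix: Add ON c.customer_id = p.id to the JOIN

Corrected query:
SELECT c.id, p.name, c.amount FROM customers p JOIN purchases c ON c.customer_id = p.id

Result:
id | name  | amount 
---+-------+--------
1  | Bob   | 1516.62
2  | Carol | 73.43  
3  | Eve   | 706.24 
4  | Bob   | 904.26 
5  | Carol | 456.19 
6  | Carol | 1408.06
7  | Eve   | 148.06 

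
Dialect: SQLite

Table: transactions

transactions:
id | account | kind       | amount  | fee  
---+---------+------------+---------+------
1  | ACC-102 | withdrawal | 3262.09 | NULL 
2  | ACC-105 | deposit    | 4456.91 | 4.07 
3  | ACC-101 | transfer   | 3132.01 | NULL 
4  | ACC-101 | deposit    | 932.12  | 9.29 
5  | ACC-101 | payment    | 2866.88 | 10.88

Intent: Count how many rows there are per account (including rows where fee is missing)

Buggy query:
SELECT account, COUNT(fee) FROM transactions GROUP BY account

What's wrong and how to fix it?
Bug: COUNT(column) counts non-NULL values only; rows with NULL fee aren't counted

Fix: Replace COUNT(fee) with COUNT(*)

Corrected query:
SELECT account, COUNT(*) FROM transactions GROUP BY account

Result:
account | COUNT(*)
--------+---------
ACC-101 | 3       
ACC-102 | 1       
ACC-105 | 1       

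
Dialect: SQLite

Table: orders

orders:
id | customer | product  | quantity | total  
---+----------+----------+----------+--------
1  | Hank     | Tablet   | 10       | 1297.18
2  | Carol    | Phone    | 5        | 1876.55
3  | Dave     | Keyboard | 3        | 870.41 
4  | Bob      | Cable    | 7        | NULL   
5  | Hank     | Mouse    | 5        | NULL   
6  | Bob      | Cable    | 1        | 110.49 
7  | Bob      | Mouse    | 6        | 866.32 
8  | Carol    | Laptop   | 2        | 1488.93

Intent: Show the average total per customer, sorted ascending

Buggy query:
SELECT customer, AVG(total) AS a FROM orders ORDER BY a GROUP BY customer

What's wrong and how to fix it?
Bug: GROUP BY must precede ORDER BY

Fix: Move ORDER BY to the end, after GROUP BY

Corrected query:
SELECT customer, AVG(total) AS a FROM orders GROUP BY customer ORDER BY a

Result:
customer | a      
---------+--------
Bob      | 488.405
Dave     | 870.41 
Hank     | 1297.18
Carol    | 1682.74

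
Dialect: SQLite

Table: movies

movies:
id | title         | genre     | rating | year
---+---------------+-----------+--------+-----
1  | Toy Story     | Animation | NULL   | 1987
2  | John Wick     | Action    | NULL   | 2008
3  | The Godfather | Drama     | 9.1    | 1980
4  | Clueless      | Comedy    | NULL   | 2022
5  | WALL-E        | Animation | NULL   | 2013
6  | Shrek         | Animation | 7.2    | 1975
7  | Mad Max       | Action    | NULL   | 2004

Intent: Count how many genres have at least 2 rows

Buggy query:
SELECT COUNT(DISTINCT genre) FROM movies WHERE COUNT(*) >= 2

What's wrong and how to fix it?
Bug: WHERE filters individual rows, not groups, so a group-level COUNT is invalid there

Fix: Use a subquery that GROUPs and filters with HAVING, then count its rows

Corrected query:
SELECT COUNT(*) FROM (SELECT genre FROM movies GROUP BY genre HAVING COUNT(*) >= 2)

Result:
COUNT(*)
--------
2       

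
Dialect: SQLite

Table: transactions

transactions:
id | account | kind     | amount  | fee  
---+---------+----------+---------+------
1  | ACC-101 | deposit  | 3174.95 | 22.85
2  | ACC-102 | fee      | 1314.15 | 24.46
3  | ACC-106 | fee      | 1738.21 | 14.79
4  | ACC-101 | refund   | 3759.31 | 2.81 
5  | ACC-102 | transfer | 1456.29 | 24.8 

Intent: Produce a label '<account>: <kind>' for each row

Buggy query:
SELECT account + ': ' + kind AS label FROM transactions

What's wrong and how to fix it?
Bug: SQLite uses || for string concatenation; + coerces text to numbers (yielding 0)

Fix: Use the || operator for string concatenation

Corrected query:
SELECT account || ': ' || kind AS label FROM transactions

Result:
label            
-----------------
ACC-101: deposit 
ACC-102: fee     
ACC-106: fee     
ACC-101: refund  
ACC-102: transfer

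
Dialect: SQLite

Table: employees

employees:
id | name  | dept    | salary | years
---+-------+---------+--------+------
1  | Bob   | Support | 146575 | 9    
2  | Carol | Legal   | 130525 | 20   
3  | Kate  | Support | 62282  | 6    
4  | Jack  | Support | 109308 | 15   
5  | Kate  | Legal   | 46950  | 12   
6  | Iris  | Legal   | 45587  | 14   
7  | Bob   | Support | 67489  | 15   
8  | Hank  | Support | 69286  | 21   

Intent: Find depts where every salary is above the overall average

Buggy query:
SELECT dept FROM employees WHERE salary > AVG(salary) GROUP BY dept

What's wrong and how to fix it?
Bug: AVG() is an aggregate; it can't sit directly in WHERE

Fix: Compute the overall average in a scalar subquery and compare each group's MIN against it in HAVING

Corrected query:
SELECT dept FROM employees GROUP BY dept HAVING MIN(salary) > (SELECT AVG(salary) FROM employees)

Result:
(no rows)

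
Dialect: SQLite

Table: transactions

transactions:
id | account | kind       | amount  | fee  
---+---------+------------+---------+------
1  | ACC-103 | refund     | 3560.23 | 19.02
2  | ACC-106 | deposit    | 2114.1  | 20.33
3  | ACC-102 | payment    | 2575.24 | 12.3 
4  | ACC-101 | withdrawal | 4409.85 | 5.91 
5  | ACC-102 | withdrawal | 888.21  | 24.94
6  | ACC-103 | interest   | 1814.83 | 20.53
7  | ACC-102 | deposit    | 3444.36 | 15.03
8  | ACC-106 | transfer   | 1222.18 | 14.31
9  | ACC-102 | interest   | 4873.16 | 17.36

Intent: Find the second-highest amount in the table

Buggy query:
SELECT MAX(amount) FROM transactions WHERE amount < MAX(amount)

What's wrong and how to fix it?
Bug: The inner MAX is an aggregate inside WHERE, which is not allowed

Fix: Put the inner MAX in a scalar subquery

Corrected query:
SELECT MAX(amount) FROM transactions WHERE amount < (SELECT MAX(amount) FROM transactions)

Result:
MAX(amount)
-----------
4409.85    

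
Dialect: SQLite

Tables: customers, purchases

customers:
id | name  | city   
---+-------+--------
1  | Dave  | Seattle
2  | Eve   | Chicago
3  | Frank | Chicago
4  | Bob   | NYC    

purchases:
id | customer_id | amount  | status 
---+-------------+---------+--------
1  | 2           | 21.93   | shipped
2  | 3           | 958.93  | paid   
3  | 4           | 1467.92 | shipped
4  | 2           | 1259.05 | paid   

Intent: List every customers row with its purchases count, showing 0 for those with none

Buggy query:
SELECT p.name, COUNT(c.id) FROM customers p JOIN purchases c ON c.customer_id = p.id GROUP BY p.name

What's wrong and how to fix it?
Bug: INNER JOIN drops customers rows that have no matching purchases rows

Fix: Switch to LEFT JOIN to retain unmatched parent rows

Corrected query:
SELECT p.name, COUNT(c.id) FROM customers p LEFT JOIN purchases c ON c.customer_id = p.id GROUP BY p.name

Result:
name  | COUNT(c.id)
------+------------
Bob   | 1          
Dave  | 0          
Eve   | 2          
Frank | 1          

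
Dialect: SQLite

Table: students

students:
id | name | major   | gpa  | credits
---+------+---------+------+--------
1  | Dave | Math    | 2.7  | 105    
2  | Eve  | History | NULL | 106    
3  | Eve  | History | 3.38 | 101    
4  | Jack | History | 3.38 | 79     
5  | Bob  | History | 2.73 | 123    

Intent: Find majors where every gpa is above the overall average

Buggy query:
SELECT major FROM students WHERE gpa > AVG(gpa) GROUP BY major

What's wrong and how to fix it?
Bug: WHERE evaluates per row before aggregation, so AVG() is unavailable

Fix: Compute the overall average in a scalar subquery and compare each group's MIN against it in HAVING

Corrected query:
SELECT major FROM students GROUP BY major HAVING MIN(gpa) > (SELECT AVG(gpa) FROM students)

Result:
(no rows)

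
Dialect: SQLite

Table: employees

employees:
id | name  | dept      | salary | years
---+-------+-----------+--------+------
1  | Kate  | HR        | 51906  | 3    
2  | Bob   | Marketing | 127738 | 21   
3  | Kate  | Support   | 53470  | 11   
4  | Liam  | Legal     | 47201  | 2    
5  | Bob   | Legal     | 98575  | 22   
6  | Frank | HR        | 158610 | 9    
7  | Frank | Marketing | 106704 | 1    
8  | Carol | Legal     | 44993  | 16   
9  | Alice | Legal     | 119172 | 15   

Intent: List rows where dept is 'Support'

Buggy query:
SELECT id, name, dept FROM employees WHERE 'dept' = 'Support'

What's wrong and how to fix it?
Bug: Single quotes denote string literals in SQL; the column name is being compared as a constant string

Fix: Remove the quotes around the column name (or use double quotes for an identifier)

Corrected query:
SELECT id, name, dept FROM employees WHERE dept = 'Support'

Result:
id | name | dept   
---+------+--------
3  | Kate | Support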